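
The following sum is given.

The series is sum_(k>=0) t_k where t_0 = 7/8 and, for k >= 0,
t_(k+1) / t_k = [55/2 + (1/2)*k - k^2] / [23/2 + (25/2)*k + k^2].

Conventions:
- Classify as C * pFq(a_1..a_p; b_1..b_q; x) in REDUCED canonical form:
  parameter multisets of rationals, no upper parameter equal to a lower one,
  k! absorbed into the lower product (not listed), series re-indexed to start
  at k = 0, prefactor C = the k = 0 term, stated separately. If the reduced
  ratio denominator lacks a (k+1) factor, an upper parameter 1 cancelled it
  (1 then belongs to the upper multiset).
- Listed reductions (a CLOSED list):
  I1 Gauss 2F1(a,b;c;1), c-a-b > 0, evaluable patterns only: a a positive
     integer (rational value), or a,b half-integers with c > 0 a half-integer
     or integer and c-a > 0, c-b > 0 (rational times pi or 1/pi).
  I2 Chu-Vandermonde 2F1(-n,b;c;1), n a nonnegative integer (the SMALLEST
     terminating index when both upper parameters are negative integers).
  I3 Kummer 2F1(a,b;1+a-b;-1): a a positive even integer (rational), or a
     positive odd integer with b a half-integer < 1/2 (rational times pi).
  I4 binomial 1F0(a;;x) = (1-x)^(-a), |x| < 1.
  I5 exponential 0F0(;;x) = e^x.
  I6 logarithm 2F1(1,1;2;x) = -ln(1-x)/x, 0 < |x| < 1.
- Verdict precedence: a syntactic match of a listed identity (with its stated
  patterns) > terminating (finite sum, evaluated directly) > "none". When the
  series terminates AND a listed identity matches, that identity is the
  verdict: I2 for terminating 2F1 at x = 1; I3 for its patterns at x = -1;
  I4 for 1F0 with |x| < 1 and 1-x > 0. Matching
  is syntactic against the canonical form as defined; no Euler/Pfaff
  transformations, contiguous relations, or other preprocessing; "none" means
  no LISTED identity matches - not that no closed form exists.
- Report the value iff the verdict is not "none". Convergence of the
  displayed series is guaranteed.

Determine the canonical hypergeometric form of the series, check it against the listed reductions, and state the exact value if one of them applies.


Canonical form: C = 7/8 times 2F1 with upper {-11/2, 5}, lower {23/2}, x = -1. Verdict: Kummer's theorem (I3) matches (x = -1; c = 23/2 equals 1+a-b for upper {-11/2, 5}: listed pattern). Hence: (305540235/134217728) * pi.

Key step: with t_0 = 7/8, factor the ratio over Q (C = 7/8, x = -1): negated roots = parameters.
Step ratio: r(k) = (-1) * (k-11/2) (k+5) / [(k+23/2) (k+1)] - poly over poly, x = (-1) from leading terms; C = 7/8 at k = 0.


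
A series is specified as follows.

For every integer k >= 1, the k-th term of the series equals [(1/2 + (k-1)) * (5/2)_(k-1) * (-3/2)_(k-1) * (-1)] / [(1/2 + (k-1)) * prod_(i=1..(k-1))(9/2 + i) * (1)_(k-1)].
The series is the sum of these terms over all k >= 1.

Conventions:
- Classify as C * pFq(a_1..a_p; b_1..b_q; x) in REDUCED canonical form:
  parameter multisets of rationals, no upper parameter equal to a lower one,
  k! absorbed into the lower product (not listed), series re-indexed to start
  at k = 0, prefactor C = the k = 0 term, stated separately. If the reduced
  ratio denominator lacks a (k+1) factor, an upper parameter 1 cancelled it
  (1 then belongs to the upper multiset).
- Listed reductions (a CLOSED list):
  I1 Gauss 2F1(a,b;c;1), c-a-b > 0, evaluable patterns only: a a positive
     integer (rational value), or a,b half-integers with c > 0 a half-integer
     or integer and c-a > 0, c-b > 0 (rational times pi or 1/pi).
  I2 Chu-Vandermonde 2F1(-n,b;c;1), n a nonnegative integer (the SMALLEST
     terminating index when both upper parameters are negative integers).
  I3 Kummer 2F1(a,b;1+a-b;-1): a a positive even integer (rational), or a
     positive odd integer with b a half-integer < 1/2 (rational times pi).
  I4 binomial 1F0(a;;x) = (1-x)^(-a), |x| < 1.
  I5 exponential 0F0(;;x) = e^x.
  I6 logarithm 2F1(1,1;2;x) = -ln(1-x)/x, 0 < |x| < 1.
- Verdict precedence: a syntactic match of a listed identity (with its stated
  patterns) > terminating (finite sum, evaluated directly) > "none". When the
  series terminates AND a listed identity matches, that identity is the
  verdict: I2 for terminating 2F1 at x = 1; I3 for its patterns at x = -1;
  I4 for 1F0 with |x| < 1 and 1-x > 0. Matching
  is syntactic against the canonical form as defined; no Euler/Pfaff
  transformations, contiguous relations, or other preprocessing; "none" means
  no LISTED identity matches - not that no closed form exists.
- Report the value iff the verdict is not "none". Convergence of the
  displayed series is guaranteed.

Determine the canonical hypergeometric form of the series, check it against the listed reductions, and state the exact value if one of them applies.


With C = -1: the canonical form is 2F1(-3/2, 5/2; 11/2; 1). Verdict: Gauss's theorem I1 (half-integer case) matches (x = 1; upper {-3/2, 5/2} half-integers, c = 11/2 in the evaluable pattern). Exact value: (-2205/16384) * pi.

Structural cue: t_0 being -1, striking the common factor k + 1/2 reduces the term (C = -1, x = 1).
Step ratio: r(k) = 1 * (k-3/2) (k+5/2) / [(k+11/2) (k+1)] - rational; roots negated = parameters, x = 1, C = -1.


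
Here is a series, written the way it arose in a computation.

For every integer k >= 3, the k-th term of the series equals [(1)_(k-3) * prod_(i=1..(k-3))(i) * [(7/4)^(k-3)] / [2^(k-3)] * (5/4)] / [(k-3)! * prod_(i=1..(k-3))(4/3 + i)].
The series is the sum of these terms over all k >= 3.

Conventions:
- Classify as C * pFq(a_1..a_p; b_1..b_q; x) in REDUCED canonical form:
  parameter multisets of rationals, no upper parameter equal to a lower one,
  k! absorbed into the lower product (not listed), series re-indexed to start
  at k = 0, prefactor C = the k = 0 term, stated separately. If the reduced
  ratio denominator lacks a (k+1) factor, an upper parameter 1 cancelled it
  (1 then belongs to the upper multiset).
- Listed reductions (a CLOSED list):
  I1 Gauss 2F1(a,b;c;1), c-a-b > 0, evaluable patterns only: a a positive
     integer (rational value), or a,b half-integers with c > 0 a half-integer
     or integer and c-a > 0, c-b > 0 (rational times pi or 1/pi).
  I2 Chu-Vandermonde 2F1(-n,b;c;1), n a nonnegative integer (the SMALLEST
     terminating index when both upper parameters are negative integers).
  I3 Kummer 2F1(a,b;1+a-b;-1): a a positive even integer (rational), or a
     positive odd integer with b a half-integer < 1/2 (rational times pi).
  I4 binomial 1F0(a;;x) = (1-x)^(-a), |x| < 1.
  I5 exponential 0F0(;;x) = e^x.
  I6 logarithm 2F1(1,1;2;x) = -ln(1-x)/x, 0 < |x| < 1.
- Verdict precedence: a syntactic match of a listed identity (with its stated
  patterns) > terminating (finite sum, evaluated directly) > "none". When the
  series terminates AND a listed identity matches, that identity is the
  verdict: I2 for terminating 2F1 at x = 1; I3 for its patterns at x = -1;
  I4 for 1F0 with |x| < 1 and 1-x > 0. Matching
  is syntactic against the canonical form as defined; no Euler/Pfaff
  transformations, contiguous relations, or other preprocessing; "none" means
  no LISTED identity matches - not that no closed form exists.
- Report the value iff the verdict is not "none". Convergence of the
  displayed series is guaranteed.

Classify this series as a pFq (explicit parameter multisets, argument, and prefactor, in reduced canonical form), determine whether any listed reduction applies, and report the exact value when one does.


Key observation: with t_0 = 5/4, the two k-th powers (C = 5/4, x = 7/8) combine into one argument.
Step ratio: r(k) = (7/8) * (k+1) (k+1) / [(k+7/3) (k+1)] - poly over poly, x = (7/8) from leading terms; C = 5/4 at k = 0.

Reduced: x = 7/8, 2F1, upper = {1, 1}, lower = {7/3}, C = 5/4. Verdict: none - this 2F1 at x = 7/8 matches no listed pattern, and upper {1, 1} holds no stopper.


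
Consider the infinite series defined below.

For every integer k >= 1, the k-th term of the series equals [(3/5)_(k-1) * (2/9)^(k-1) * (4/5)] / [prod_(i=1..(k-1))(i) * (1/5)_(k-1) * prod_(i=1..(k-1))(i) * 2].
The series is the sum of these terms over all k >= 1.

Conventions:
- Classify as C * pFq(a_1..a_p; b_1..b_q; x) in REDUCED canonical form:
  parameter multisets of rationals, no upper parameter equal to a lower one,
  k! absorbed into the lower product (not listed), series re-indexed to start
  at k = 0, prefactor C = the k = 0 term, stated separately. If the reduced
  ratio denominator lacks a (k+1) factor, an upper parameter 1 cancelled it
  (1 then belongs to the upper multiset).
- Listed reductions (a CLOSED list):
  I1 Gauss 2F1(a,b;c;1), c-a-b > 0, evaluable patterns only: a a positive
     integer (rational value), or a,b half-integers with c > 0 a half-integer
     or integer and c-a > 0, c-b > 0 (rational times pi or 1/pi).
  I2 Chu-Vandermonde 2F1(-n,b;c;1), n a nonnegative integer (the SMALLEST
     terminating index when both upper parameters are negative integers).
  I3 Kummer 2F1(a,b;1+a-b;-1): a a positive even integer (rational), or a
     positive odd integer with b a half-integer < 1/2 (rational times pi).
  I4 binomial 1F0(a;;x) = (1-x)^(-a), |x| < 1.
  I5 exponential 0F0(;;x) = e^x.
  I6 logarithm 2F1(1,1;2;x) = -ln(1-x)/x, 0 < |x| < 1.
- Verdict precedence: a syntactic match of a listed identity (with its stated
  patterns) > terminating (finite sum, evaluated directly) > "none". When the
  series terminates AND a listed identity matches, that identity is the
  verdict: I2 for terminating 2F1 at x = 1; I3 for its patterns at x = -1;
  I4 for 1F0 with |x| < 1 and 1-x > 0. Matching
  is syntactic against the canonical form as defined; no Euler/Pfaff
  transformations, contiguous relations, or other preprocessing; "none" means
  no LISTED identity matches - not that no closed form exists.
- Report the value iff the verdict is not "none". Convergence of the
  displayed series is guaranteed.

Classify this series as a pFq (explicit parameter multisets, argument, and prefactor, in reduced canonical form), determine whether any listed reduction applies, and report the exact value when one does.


Reduced: x = 2/9, 1F2, upper = {3/5}, lower = {1/5, 1}, C = 2/5. Verdict: none here - no I1-I6 shape fits x = 2/9 with lower {1/5, 1}.

The tell: t_0 being 2/5, the constant factors (C = 2/5) combine into one prefactor.
Consecutive-term ratio: r(k) = (2/9) * (k+3/5) / [(k+1/5) (k+1) (k+1)] - rational; roots negated = parameters, x = (2/9), C = 2/5.


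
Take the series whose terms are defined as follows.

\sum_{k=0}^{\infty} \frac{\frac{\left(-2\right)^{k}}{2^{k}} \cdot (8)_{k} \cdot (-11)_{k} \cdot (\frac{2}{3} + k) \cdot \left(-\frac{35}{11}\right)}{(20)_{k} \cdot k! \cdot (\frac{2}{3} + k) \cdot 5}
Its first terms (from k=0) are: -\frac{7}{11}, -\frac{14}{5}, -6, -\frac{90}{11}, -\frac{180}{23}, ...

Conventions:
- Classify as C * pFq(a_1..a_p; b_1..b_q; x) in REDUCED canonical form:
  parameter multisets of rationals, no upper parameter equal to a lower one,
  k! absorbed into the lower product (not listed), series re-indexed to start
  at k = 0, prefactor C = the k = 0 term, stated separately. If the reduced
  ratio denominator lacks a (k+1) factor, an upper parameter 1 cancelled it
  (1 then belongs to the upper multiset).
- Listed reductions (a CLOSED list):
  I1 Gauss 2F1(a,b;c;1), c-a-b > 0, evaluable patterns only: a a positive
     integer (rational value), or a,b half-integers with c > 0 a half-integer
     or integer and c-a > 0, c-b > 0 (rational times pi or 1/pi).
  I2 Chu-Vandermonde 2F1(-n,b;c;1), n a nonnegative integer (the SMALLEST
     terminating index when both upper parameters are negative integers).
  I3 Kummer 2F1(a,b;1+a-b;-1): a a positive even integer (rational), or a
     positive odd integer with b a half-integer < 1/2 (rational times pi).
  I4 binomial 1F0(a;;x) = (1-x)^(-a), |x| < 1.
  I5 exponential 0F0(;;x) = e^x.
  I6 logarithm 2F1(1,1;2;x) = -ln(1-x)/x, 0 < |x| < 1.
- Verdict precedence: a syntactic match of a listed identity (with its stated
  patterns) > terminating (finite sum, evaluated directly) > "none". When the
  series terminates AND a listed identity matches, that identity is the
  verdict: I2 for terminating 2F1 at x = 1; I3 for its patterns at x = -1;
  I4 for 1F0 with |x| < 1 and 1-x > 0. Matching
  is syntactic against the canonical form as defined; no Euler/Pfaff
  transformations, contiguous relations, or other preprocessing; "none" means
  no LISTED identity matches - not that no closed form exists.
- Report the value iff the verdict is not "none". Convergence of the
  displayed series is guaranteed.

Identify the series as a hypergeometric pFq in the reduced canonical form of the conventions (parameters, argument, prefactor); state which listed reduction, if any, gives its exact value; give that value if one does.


The series (x = -1) is 2F1: upper {-11, 8}, lower {20}, prefactor -\frac{7}{11}. Verdict: Kummer (I3) fires (x = -1; c = 20 equals 1+a-b for upper {-11, 8}: listed pattern). Its exact value is -\frac{1938}{55}.

Key observation: x = -1 and the two k-th powers (C = -7/11, x = -1) combine into one argument.
Consecutive-term ratio: r(k) = -1 * (k-11) (k+8) / [(k+20) (k+1)] - rational; roots negated = parameters, x = -1, C = -\frac{7}{11}.


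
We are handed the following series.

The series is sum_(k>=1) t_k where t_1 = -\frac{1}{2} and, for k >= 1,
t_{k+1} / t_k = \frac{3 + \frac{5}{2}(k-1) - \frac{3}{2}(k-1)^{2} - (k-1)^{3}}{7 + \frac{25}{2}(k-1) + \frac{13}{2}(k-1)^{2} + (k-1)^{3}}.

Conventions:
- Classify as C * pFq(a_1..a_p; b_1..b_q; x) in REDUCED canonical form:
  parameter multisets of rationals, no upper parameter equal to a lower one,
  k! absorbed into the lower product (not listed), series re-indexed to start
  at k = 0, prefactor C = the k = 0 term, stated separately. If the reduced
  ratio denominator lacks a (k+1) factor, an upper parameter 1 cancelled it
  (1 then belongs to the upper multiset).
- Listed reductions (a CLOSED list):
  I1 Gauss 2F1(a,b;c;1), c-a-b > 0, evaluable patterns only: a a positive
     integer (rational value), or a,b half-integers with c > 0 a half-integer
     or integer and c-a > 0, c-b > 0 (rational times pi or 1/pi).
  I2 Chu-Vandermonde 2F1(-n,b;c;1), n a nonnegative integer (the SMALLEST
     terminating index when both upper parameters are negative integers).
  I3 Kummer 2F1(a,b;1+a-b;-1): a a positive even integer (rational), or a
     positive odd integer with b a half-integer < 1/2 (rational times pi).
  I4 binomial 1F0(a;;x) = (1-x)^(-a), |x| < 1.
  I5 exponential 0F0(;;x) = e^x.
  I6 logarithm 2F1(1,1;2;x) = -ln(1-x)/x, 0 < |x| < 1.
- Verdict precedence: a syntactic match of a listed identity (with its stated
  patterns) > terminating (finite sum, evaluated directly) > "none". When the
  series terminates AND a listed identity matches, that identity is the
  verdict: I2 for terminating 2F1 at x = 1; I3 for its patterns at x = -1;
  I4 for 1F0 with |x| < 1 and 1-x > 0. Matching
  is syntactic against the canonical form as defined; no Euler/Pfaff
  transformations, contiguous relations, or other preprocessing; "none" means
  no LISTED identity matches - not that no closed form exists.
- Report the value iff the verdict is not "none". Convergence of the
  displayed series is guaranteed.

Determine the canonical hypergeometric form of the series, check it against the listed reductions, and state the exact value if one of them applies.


x = -1 here; the reduced form reads 2F1, upper {-\frac{3}{2}, 1}, lower {\frac{7}{2}}, C = -\frac{1}{2}. Verdict (x = -1): the Kummer evaluation I3 applies (x = -1; c = \frac{7}{2} equals 1+a-b for upper {-\frac{3}{2}, 1}: listed pattern). Hence: \left(-\frac{15}{64}\right) \cdot \pi.

Key step: with t_0 = -\frac{1}{2}, factor the ratio over Q (C = -1/2, x = -1): negated roots = parameters.
Ratio: r(k) = -1 * (k-\frac{3}{2}) (k+1) / [(k+\frac{7}{2}) (k+1)] - rational in k, leading ratio -1; with t_0 = -\frac{1}{2}, classification follows.


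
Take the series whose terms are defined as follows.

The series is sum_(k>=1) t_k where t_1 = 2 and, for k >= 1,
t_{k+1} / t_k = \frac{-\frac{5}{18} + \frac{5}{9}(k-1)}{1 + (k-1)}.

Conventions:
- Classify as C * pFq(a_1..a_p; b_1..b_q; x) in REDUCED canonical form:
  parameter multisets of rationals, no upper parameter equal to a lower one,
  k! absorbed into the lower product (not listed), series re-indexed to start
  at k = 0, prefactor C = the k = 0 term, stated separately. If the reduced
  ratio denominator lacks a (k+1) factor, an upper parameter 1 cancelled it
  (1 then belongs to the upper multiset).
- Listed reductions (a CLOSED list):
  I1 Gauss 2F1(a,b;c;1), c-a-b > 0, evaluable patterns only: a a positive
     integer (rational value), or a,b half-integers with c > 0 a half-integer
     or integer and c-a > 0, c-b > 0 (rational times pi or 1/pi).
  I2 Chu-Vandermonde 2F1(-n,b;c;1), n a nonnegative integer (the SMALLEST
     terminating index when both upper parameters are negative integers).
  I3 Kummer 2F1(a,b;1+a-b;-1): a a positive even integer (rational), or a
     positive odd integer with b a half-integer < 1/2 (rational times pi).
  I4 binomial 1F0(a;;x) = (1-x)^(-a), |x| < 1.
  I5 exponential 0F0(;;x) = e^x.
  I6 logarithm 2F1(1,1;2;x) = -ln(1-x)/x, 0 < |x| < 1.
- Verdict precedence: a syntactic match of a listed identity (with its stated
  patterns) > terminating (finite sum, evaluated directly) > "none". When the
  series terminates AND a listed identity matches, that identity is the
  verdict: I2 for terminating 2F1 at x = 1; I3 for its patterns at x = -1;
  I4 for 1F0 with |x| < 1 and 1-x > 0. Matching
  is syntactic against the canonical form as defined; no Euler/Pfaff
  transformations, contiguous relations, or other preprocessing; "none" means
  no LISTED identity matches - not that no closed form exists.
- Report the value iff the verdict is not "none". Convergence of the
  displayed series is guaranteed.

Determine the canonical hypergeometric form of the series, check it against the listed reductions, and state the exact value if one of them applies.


Reduced: x = \frac{5}{9}, 1F0, upper = {-\frac{1}{2}}, lower = {-}, C = 2. Verdict: the I4 binomial reduction fires (the 1F0 binomial series: exponent 1/2, x = \frac{5}{9}). Hence: 2 \cdot \left(\frac{4}{9}\right)^{\frac{1}{2}}.

Key observation: from the first term 2: roots of the ratio polynomials (prefactor 2) are the negated parameters.
Ratio: r(k) = \frac{5}{9} * (k-\frac{1}{2}) / [(k+1)] - rational; roots negated = parameters, x = \frac{5}{9}, C = 2.


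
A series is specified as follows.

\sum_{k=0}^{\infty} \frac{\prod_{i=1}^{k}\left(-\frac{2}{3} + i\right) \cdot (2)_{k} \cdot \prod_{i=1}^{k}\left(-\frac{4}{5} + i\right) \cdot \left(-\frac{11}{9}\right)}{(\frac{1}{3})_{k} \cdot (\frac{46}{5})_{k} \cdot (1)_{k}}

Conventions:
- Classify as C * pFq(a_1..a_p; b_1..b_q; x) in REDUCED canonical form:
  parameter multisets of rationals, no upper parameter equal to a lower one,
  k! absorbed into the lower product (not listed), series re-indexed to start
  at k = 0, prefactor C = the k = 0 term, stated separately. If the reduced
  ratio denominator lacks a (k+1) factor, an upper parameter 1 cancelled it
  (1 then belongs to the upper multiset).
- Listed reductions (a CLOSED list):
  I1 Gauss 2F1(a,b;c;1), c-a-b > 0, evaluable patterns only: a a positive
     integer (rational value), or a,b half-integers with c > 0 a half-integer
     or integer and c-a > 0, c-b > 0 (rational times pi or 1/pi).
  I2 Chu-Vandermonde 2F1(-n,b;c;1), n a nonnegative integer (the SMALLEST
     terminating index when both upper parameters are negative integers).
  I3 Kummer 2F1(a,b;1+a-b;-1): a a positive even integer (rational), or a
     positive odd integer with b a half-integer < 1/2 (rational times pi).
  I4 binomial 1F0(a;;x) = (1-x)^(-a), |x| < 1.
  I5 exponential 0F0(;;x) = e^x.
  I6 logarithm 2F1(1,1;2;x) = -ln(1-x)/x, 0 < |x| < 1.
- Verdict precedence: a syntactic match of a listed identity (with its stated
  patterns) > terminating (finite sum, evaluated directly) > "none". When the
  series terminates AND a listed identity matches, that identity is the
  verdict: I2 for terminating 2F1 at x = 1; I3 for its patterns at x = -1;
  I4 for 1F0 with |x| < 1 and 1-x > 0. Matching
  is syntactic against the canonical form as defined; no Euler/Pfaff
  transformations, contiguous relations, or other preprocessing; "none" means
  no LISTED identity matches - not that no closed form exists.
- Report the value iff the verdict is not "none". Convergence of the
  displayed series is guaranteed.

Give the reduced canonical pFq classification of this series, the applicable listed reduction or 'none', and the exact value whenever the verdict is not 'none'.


Canonical form: C = -\frac{11}{9} times 2F1 with upper {\frac{1}{5}, 2}, lower {\frac{46}{5}}, x = 1. Verdict: this is Gauss (I1, integer-parameter pattern) (x = 1: the Gamma ratio telescopes since c-a-b = 7 > 0 and a = 2 in Z>0). Exact value: -\frac{451}{350}.

First insight: x = 1 and the parameter 1/3 appears in both the upper and lower lists and cancels.
Step ratio: r(k) = 1 * (k+\frac{1}{5}) (k+2) / [(k+\frac{46}{5}) (k+1)] - poly over poly, x = 1 from leading terms; C = -\frac{11}{9} at k = 0.


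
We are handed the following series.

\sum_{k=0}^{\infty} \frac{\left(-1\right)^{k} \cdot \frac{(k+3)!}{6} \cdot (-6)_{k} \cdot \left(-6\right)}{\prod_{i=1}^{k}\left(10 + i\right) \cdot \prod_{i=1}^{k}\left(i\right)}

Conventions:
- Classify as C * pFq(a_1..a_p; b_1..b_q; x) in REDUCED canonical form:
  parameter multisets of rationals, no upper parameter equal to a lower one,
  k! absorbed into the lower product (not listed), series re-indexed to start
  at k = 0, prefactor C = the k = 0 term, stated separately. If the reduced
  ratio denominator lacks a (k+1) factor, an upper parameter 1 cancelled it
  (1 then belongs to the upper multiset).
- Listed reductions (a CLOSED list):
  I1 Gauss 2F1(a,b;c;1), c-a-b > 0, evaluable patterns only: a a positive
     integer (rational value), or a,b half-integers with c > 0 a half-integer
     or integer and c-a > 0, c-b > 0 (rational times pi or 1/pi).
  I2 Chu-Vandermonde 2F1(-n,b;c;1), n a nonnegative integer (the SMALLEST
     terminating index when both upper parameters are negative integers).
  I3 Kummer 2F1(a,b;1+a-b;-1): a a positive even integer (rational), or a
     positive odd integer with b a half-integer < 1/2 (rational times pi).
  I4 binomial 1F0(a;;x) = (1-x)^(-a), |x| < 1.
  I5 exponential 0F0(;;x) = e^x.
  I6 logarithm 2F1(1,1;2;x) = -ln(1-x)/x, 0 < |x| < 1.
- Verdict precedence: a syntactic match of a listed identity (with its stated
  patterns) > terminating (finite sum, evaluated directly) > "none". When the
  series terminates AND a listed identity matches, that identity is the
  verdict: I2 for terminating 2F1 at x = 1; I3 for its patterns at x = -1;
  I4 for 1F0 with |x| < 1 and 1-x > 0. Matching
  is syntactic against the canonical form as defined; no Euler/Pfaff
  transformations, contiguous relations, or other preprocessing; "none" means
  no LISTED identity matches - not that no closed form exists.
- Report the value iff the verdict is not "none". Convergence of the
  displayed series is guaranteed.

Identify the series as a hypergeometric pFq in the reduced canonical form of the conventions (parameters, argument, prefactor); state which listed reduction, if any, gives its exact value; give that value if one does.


Reduced: x = -1, 2F1, upper = {-6, 4}, lower = {11}, C = -6. Verdict: Kummer's theorem (I3) fires (x = -1; c = 11 equals 1+a-b for upper {-6, 4}: listed pattern). Exact value: -45.

Key observation: with t_0 = -6, the lower running product (C = -6) is a rising factorial.
Adjacent-term ratio: r(k) = -1 * (k-6) (k+4) / [(k+11) (k+1)] ; factor over Q: parameters, x = -1, and C = -6.


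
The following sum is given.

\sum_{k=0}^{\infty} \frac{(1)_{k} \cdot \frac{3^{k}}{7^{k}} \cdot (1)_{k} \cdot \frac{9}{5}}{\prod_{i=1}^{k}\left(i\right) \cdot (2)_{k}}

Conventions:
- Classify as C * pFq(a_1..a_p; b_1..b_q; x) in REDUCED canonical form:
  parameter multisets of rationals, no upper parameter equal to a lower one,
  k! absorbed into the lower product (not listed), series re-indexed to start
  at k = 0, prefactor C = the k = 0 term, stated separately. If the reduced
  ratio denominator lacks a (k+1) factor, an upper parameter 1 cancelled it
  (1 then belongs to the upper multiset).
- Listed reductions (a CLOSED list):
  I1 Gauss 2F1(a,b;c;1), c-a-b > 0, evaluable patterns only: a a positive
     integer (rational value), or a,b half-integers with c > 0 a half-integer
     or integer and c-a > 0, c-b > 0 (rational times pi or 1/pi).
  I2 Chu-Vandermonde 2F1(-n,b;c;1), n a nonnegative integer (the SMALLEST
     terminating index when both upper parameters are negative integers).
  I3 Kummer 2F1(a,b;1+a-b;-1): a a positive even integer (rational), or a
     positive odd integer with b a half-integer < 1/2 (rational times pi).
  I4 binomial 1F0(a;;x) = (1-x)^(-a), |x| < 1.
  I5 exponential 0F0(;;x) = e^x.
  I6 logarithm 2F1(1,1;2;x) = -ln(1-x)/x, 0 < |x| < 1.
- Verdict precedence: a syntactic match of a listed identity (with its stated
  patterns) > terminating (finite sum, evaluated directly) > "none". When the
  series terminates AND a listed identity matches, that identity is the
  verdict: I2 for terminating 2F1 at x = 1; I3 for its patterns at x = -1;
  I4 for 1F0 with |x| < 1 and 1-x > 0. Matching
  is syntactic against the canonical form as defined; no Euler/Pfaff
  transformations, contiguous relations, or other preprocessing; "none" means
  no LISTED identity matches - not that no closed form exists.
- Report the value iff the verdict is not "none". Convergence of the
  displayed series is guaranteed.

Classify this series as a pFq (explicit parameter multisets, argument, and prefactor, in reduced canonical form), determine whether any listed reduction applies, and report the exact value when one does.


The tell: with t_0 = \frac{9}{5}, the product of the first k integers (prefactor 9/5) is k!.
Step ratio: r(k) = \frac{3}{7} * (k+1) (k+1) / [(k+2) (k+1)] - poly over poly, x = \frac{3}{7} from leading terms; C = \frac{9}{5} at k = 0.

The series (x = \frac{3}{7}) is 2F1: upper {1, 1}, lower {2}, prefactor \frac{9}{5}. Verdict: logarithm (I6) matches (the logarithm: parameters (1,1;2), x = \frac{3}{7}). Hence: \left(-\frac{21}{5}\right) \cdot \ln\left(\frac{4}{7}\right).


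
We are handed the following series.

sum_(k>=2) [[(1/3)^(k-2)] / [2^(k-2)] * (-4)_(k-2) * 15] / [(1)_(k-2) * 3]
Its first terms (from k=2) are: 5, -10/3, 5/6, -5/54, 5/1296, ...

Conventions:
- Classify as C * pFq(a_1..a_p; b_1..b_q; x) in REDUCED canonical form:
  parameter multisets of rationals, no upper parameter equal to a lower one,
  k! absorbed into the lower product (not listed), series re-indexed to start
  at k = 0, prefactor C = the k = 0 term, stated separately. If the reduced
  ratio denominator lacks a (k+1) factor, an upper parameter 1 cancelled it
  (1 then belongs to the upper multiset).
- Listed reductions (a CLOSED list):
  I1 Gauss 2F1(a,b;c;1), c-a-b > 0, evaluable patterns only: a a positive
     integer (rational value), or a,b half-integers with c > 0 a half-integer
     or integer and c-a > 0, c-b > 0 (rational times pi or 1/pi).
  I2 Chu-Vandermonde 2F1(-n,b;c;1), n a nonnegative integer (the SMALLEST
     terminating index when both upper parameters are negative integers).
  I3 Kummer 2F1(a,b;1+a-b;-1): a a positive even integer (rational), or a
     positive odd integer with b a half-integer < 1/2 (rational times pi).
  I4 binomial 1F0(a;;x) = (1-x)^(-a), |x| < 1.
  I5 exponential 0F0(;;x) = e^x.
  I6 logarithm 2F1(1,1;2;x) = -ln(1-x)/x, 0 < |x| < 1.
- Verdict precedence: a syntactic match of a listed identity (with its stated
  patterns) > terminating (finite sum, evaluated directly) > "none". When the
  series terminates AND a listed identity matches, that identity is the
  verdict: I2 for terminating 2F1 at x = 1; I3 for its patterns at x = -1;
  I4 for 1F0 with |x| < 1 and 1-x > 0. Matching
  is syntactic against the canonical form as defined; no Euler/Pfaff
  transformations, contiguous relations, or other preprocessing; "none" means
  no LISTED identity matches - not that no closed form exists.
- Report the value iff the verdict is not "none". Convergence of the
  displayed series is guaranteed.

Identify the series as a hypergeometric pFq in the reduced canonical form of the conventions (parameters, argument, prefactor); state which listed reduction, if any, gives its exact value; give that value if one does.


Key step: with t_0 = 5, (1)_k (C = 5, x = 1/6) is k! itself.
Step ratio: r(k) = (1/6) * (k-4) / [(k+1)] - rational in k. x = (1/6); t_0 = 5; negate the roots.

At argument 1/6: a 1F0 with upper {-4}, lower {-}, scaled by C = 5. Verdict: this is binomial (I4) (the 1F0 binomial series: exponent 4, x = 1/6). Sum: 3125/1296.


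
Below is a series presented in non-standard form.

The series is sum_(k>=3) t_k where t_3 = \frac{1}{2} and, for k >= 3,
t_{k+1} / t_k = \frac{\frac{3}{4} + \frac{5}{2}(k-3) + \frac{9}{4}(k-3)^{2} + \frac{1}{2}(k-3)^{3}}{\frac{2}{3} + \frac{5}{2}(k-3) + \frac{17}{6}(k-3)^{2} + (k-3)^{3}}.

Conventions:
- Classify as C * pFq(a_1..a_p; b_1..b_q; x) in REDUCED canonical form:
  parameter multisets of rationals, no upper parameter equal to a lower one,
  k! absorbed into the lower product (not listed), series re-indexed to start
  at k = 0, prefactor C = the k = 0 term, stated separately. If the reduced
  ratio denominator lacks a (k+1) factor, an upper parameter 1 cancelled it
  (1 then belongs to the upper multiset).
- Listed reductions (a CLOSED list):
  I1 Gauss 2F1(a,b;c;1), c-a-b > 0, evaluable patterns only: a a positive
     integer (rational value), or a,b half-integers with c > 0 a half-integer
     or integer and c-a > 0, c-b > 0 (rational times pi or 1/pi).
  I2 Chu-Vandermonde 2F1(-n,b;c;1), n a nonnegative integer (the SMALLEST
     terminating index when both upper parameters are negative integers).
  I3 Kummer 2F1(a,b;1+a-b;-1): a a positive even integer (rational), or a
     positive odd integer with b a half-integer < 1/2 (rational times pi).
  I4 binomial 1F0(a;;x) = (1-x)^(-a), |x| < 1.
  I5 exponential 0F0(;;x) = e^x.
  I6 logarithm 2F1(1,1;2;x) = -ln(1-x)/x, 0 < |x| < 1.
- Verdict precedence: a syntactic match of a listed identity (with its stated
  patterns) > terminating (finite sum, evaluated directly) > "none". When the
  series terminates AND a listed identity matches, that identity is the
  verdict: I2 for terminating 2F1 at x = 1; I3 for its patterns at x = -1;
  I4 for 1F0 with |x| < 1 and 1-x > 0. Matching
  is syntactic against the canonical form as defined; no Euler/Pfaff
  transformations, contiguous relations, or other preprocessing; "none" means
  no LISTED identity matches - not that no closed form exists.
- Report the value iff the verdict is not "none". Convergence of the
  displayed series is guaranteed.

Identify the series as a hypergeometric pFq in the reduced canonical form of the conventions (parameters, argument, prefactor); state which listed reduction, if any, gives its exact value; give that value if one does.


At argument \frac{1}{2}: a 2F1 with upper {1, 3}, lower {\frac{4}{3}}, scaled by C = \frac{1}{2}. Verdict: none. A 2F1 with upper {1, 3} fits none of I1-I6 at x = \frac{1}{2}; the sum runs forever.

Structural cue: t_0 = \frac{1}{2} here, and the parameter 1/2 appears in both the upper and lower lists and cancels.
Term ratio: r(k) = \frac{1}{2} * (k+1) (k+3) / [(k+\frac{4}{3}) (k+1)] ; factor over Q: parameters, x = \frac{1}{2}, and C = \frac{1}{2}.


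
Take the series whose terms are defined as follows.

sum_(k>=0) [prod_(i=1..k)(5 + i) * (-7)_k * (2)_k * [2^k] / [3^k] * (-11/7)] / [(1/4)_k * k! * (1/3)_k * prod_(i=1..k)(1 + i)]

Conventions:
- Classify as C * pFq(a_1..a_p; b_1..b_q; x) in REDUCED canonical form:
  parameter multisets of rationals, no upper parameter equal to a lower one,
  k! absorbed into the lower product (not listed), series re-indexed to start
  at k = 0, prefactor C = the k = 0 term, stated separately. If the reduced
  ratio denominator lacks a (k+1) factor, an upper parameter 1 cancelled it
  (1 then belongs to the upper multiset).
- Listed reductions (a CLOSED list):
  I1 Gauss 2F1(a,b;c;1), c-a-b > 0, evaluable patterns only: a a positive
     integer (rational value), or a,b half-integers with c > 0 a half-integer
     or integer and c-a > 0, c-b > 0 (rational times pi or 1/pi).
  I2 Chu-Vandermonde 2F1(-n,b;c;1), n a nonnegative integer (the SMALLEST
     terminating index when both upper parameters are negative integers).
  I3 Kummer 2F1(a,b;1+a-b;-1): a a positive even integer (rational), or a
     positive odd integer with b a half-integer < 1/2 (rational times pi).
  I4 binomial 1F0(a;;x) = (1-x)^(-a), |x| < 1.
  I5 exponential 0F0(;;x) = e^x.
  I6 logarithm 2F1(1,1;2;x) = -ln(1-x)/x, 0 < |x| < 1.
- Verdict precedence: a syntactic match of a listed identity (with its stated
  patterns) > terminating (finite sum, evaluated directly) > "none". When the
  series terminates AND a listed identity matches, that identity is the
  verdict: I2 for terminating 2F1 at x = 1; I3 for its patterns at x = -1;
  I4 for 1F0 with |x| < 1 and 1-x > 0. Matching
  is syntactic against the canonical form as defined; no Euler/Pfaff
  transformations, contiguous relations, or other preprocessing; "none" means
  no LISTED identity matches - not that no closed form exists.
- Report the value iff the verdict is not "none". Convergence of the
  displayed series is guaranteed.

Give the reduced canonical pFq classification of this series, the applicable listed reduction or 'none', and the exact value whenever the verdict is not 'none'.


Canonical form: C = -11/7 times 2F2 with upper {-7, 6}, lower {1/4, 1/3}, x = 2/3. Verdict: terminating - no listed pattern fits, but -7 in the upper list cuts the series at k = 7; direct evaluation. Its exact value is 269092608103/1003036125.

First insight: x = (2/3) and the two geometric factors (C = -11/7) combine into one argument.
Ratio: r(k) = (2/3) * (k-7) (k+6) / [(k+1/4) (k+1/3) (k+1)] - rational; roots negated = parameters, x = (2/3), C = -11/7.


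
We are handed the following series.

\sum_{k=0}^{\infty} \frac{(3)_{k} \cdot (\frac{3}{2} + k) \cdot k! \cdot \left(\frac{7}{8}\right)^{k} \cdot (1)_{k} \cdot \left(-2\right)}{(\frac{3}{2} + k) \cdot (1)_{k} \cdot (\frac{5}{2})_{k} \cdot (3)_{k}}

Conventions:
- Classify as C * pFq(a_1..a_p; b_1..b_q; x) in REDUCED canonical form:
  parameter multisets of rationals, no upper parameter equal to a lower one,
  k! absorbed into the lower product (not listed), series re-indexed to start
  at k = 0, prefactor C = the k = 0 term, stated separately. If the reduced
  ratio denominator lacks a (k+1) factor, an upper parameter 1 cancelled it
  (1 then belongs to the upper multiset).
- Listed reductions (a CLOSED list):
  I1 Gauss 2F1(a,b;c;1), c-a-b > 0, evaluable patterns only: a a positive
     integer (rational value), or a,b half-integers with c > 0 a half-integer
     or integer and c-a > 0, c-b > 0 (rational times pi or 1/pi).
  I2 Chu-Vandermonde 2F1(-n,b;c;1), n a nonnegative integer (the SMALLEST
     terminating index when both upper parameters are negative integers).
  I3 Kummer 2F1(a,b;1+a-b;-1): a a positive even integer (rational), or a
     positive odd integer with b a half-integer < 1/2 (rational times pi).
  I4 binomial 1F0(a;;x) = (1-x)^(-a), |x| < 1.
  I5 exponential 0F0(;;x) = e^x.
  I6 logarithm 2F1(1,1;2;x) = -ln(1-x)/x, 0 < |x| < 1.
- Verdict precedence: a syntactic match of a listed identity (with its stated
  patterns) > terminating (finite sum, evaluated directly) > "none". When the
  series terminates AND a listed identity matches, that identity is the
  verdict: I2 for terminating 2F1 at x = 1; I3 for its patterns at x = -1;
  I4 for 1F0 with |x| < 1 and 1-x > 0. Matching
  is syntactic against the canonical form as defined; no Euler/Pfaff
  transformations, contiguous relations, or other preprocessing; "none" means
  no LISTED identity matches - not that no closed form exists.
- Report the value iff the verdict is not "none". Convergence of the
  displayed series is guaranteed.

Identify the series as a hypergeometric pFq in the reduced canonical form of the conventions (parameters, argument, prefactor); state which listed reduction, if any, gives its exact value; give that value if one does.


The tell: with t_0 = -2, the factor k + 3/2 cancels (top and bottom), leaving prefactor -2.
Adjacent-term ratio: r(k) = \frac{7}{8} * (k+1) (k+1) / [(k+\frac{5}{2}) (k+1)] ; factor over Q: parameters, x = \frac{7}{8}, and C = -2.

x = \frac{7}{8} here; the reduced form reads 2F1, upper {1, 1}, lower {\frac{5}{2}}, C = -2. Verdict: none. Every listed pattern misses the 2F1 form at \frac{7}{8}, upper {1, 1}.


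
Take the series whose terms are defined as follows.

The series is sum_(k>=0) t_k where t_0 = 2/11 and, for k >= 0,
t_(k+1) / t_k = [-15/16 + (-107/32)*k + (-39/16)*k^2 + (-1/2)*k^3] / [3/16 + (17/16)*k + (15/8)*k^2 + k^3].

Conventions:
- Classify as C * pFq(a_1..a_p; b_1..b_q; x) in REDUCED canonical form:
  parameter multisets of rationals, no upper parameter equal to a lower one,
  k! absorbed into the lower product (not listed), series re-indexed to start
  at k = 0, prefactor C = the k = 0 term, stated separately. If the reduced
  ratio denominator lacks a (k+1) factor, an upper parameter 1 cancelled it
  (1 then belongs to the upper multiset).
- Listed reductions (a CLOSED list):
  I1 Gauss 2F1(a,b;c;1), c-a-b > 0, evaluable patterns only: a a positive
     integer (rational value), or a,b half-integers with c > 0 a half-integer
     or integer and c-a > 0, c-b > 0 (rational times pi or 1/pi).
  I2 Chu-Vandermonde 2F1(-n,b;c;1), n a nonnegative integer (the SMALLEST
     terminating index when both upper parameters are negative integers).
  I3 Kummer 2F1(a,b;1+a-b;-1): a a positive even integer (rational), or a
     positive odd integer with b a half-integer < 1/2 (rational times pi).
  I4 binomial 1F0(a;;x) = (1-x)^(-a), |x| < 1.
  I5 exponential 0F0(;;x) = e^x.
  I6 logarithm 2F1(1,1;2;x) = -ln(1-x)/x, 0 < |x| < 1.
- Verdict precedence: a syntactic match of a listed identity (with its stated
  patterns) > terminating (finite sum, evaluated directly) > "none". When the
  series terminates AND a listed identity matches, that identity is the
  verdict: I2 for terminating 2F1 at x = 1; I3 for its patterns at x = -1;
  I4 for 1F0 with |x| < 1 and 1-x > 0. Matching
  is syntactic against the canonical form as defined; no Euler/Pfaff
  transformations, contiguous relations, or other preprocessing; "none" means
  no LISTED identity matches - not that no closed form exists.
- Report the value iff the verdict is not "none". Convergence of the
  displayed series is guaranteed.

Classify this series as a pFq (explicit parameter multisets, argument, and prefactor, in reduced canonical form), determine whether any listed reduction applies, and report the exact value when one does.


At argument -1/2: a 2F1 with upper {2, 5/2}, lower {1/2}, scaled by C = 2/11. Verdict: none (x = -1/2): each listed identity misses the multisets {2, 5/2} ; {1/2}.

Key step: with t_0 = 2/11, the expanded ratio factors over Q; prefactor 2/11, roots give parameters.
Consecutive-term ratio: r(k) = (-1/2) * (k+2) (k+5/2) / [(k+1/2) (k+1)] - rational; roots negated = parameters, x = (-1/2), C = 2/11.


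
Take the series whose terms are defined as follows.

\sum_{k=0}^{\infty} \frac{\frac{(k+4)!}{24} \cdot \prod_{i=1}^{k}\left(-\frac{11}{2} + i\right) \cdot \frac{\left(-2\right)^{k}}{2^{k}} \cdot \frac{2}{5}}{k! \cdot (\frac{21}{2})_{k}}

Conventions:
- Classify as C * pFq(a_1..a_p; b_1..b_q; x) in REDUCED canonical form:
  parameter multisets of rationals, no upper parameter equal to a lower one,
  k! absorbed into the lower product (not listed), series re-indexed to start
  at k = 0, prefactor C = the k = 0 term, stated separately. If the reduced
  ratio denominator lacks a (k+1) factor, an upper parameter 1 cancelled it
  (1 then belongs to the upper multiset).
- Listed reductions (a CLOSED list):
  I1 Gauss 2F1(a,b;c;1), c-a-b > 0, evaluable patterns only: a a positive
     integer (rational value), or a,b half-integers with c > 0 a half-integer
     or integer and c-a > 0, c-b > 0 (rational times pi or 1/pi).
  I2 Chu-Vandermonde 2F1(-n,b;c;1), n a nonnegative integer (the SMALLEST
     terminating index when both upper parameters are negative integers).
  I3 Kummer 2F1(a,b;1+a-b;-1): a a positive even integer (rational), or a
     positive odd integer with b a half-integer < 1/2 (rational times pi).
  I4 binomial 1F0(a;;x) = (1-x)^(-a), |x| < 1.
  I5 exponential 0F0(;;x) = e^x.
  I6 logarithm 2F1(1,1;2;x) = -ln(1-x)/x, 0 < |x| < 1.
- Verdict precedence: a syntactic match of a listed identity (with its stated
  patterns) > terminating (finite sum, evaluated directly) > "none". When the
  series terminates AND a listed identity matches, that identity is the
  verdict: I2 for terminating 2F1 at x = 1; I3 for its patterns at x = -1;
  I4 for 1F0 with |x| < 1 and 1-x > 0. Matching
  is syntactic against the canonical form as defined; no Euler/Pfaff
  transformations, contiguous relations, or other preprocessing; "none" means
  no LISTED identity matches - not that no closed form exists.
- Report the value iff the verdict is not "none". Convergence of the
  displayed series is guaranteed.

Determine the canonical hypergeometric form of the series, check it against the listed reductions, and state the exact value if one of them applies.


Canonical form: C = \frac{2}{5} times 2F1 with upper {-\frac{9}{2}, 5}, lower {\frac{21}{2}}, x = -1. Verdict: the Kummer evaluation I3 matches (x = -1; c = \frac{21}{2} equals 1+a-b for upper {-\frac{9}{2}, 5}: listed pattern). Sum: \frac{415701}{524288} \cdot \pi.

First insight: from the first term \frac{2}{5}: the two k-th powers (prefactor 2/5) combine into one argument.
Step ratio: r(k) = -1 * (k-\frac{9}{2}) (k+5) / [(k+\frac{21}{2}) (k+1)] ; factor over Q: parameters, x = -1, and C = \frac{2}{5}.
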